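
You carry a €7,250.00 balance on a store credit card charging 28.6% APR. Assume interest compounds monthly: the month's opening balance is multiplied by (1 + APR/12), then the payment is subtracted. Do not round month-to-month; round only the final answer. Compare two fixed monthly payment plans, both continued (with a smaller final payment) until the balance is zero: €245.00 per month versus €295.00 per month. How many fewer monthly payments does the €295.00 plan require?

14 fewer payments

Monthly rate r = 28.6%/12 = 2.38333% = 0.0238333.
At €245.00/mo: n = ⌈−ln(1 − rB₀/P)/ln(1+r)⌉ = 52 payments (last €213.16); total interest = total paid − €7,250.00 = €5,458.16.
At €295.00/mo: 38 payments (last €123.07); total interest €3,788.07.
Payments saved = 52 − 38 = 14.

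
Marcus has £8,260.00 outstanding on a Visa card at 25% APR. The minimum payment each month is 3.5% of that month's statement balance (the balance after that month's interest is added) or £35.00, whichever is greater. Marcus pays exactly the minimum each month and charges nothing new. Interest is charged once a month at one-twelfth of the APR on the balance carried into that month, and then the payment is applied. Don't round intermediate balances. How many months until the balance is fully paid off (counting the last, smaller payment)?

Monthly rate r = 25%/12 = 2.08333% = 0.0208333.
While 3.5% of the post-interest balance exceeds £35.00, each month B ← (B·(1+r))·(1 − 0.035), i.e. B shrinks by the factor (1+r)·0.965 = 0.9851.
This holds for months 1–143. Entering month 144 the balance is £965.89; 3.5% of the post-interest balance is now below £35.00, so the flat £35.00 minimum applies from here.
From month 144 a fixed £35.00 at rate r clears £965.89 in 42 more payments. Total: 143 + 42 = 185 months.

185 months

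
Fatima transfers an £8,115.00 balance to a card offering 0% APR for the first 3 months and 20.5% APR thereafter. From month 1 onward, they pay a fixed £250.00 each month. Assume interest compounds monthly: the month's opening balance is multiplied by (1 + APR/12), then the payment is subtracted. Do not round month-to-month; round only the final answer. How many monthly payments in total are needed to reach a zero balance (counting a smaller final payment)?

45 months

Promo months 1–3 at r₀ = 0%/12 = 0; months 4+ at r₁ = 20.5%/12 = 0.0170833.
After month 3 (no interest yet): B = £8,115.00 − 3·£250.00 = £7,365.00.
Then at r₁ with £250.00/mo: n₂ = −ln(1 − r₁·B/P)/ln(1+r₁) ≈ 41.31 → 42 more payments.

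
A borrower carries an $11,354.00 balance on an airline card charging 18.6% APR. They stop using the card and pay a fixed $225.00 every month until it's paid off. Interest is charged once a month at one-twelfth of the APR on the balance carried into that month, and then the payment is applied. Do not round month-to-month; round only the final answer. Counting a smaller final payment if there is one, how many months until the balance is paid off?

100 months

Monthly rate r = 18.6%/12 = 1.55% = 0.0155.
Recurrence: B ← B·(1+r) − $225.00.
Month 1: interest $175.99; balance after payment $11,304.99.
Month 2: interest $175.23; balance after payment $11,255.21.
Closed form: n = −ln(1 − rB₀/P)/ln(1+r) = −ln(0.21784)/ln(1.0155) ≈ 99.084, so the balance reaches zero during payment 100.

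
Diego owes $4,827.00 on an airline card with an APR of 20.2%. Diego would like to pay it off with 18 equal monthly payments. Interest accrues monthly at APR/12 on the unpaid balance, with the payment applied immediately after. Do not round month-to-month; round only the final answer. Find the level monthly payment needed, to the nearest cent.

$313.08

Monthly rate r = 20.2%/12 = 1.68333% = 0.0168333.
Level-payment amortization: P = B₀·r / (1 − (1+r)^(−n)) = 4827.00·0.0168333 / (1 − 1.01683^(−18)).
Denominator 1 − (1+r)^(−18) = 0.259535815.
P = 81.2545 / 0.259535815 ≈ 313.08.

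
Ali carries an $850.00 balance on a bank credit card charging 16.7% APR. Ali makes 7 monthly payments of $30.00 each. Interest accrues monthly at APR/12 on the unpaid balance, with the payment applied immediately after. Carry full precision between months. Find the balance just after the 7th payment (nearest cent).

$717.37

Monthly rate r = 16.7%/12 = 1.39167% = 0.0139167.
Each month: B ← B·(1+r) − $30.00.
Month 1: interest $11.83; balance after payment $831.83.
Month 2: interest $11.58; balance after payment $813.41.
Month 3: interest $11.32; balance after payment $794.73.
Month 4: interest $11.06; balance after payment $775.79.
Month 5: interest $10.80; balance after payment $756.58.
Month 6: interest $10.53; balance after payment $737.11.
Month 7: interest $10.26; balance after payment $717.37.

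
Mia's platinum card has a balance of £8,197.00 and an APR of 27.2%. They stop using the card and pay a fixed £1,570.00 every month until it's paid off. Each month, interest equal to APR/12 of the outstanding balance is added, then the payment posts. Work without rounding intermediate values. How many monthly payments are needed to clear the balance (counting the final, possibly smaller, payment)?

6 payments

Monthly rate r = 27.2%/12 = 2.26667% = 0.0226667.
Recurrence: B ← B·(1+r) − £1,570.00.
Month 1: interest £185.80; balance after payment £6,812.80.
Month 2: interest £154.42; balance after payment £5,397.22.
Month 3: interest £122.34; balance after payment £3,949.56.
Month 4: interest £89.52; balance after payment £2,469.08.
Month 5: interest £55.97; balance after payment £955.05.
Month 6: interest £21.65; balance after payment £0.00.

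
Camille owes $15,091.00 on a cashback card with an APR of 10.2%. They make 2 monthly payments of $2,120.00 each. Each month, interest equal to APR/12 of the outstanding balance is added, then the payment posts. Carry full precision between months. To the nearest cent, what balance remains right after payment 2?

$11,090.62

Monthly rate r = 10.2%/12 = 0.85% = 0.0085.
Each month: B ← B·(1+r) − $2,120.00.
Month 1: interest $128.27; balance after payment $13,099.27.
Month 2: interest $111.34; balance after payment $11,090.62.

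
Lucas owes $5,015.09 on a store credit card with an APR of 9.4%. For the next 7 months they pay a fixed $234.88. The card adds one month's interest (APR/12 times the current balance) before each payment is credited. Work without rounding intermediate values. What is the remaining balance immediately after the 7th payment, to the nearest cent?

$3,613.33

Monthly rate r = 9.4%/12 = 0.783333% = 0.00783333.
Each month: B ← B·(1+r) − $234.88.
Month 1: interest $39.28; balance after payment $4,819.49.
Month 2: interest $37.75; balance after payment $4,622.37.
Month 3: interest $36.21; balance after payment $4,423.70.
Month 4: interest $34.65; balance after payment $4,223.47.
Month 5: interest $33.08; balance after payment $4,021.67.
Month 6: interest $31.50; balance after payment $3,818.30.
Month 7: interest $29.91; balance after payment $3,613.33.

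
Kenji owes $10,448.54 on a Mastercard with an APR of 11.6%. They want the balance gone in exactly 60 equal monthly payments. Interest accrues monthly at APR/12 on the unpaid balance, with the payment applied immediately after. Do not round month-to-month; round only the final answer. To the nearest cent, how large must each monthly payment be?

Monthly rate r = 11.6%/12 = 0.966667% = 0.00966667.
Level-payment amortization: P = B₀·r / (1 − (1+r)^(−n)) = 10448.54·0.00966667 / (1 − 1.00967^(−60)).
Denominator 1 − (1+r)^(−60) = 0.43853992.
P = 101.003 / 0.43853992 ≈ 230.32.

$230.32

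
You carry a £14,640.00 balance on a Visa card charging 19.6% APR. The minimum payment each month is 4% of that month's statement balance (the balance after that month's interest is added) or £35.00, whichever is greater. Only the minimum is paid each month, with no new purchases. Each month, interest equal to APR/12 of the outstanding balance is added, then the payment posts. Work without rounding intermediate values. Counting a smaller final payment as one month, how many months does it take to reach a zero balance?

Monthly rate r = 19.6%/12 = 1.63333% = 0.0163333.
While 4% of the post-interest balance exceeds £35.00, each month B ← (B·(1+r))·(1 − 0.04), i.e. B shrinks by the factor (1+r)·0.96 = 0.97568.
This holds for months 1–116. Entering month 117 the balance is £841.78; 4% of the post-interest balance is now below £35.00, so the flat £35.00 minimum applies from here.
From month 117 a fixed £35.00 at rate r clears £841.78 in 31 more payments. Total: 116 + 31 = 147 months.

147 months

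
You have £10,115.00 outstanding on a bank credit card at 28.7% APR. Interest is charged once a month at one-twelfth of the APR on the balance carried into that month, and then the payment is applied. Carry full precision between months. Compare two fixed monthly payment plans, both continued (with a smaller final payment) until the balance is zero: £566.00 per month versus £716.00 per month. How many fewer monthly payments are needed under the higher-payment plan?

Monthly rate r = 28.7%/12 = 2.39167% = 0.0239167.
At £566.00/mo: n = ⌈−ln(1 − rB₀/P)/ln(1+r)⌉ = 24 payments (last £336.55); total interest = total paid − £10,115.00 = £3,239.55.
At £716.00/mo: 18 payments (last £320.19); total interest £2,377.19.
Payments saved = 24 − 18 = 6.

6 fewer payments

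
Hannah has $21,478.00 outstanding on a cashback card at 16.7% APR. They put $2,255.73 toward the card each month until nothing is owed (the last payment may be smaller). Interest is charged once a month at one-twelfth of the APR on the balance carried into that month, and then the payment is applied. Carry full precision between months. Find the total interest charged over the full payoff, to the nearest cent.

Monthly rate r = 16.7%/12 = 1.39167% = 0.0139167.
Payoff takes n = ⌈−ln(1 − rB₀/P)/ln(1+r)⌉ = ⌈10.285⌉ = 11 payments; the last is $646.53.
Total paid = 10·$2,255.73 + $646.53 = $23,203.83.
Total interest = total paid − principal = $23,203.83 − $21,478.00 = $1,725.83.

$1,725.83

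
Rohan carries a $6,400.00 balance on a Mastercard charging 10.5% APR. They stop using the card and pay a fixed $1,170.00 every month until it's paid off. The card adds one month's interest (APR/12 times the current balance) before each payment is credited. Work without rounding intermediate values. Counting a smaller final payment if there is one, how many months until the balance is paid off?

6 months

Monthly rate r = 10.5%/12 = 0.875% = 0.00875.
Recurrence: B ← B·(1+r) − $1,170.00.
Month 1: interest $56.00; balance after payment $5,286.00.
Month 2: interest $46.25; balance after payment $4,162.25.
Month 3: interest $36.42; balance after payment $3,028.67.
Month 4: interest $26.50; balance after payment $1,885.17.
Month 5: interest $16.50; balance after payment $731.67.
Month 6: interest $6.40; balance after payment $0.00.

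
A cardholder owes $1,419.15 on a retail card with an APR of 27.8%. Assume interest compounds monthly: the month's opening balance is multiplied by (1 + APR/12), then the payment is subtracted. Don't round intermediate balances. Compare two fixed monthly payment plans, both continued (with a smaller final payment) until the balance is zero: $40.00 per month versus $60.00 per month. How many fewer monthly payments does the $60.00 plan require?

Monthly rate r = 27.8%/12 = 2.31667% = 0.0231667.
At $40.00/mo: n = ⌈−ln(1 − rB₀/P)/ln(1+r)⌉ = 76 payments (last $13.84); total interest = total paid − $1,419.15 = $1,594.69.
At $60.00/mo: 35 payments (last $40.18); total interest $661.03.
Payments saved = 76 − 35 = 41.

41 fewer payments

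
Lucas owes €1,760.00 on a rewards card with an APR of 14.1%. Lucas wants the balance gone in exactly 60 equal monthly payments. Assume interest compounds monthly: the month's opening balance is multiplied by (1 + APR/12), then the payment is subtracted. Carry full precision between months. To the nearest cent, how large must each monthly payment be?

Monthly rate r = 14.1%/12 = 1.175% = 0.01175.
Level-payment amortization: P = B₀·r / (1 − (1+r)^(−n)) = 1760.00·0.01175 / (1 − 1.01175^(−60)).
Denominator 1 − (1+r)^(−60) = 0.503856603.
P = 20.68 / 0.503856603 ≈ 41.04.

€41.04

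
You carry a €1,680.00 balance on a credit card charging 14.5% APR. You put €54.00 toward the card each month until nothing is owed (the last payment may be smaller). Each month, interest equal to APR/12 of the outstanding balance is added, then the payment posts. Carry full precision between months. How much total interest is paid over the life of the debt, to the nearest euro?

Monthly rate r = 14.5%/12 = 1.20833% = 0.0120833.
Payoff takes n = ⌈−ln(1 − rB₀/P)/ln(1+r)⌉ = ⌈39.255⌉ = 40 payments; the last is €13.82.
Total paid = 39·€54.00 + €13.82 = €2,119.82.
Total interest = total paid − principal = €2,119.82 − €1,680.00 = €439.82.

€440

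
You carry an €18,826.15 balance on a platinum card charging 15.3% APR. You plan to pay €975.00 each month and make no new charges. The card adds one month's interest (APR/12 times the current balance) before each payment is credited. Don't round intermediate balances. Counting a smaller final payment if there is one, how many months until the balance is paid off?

23 months

Monthly rate r = 15.3%/12 = 1.275% = 0.01275.
Recurrence: B ← B·(1+r) − €975.00.
Month 1: interest €240.03; balance after payment €18,091.18.
Month 2: interest €230.66; balance after payment €17,346.85.
Closed form: n = −ln(1 − rB₀/P)/ln(1+r) = −ln(0.75381)/ln(1.01275) ≈ 22.307, so the balance reaches zero during payment 23.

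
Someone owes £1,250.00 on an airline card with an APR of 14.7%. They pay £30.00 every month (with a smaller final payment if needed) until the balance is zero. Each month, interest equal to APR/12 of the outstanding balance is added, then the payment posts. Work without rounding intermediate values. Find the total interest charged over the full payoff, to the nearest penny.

£509.79

Monthly rate r = 14.7%/12 = 1.225% = 0.01225.
Payoff takes n = ⌈−ln(1 − rB₀/P)/ln(1+r)⌉ = ⌈58.658⌉ = 59 payments; the last is £19.79.
Total paid = 58·£30.00 + £19.79 = £1,759.79.
Total interest = total paid − principal = £1,759.79 − £1,250.00 = £509.79.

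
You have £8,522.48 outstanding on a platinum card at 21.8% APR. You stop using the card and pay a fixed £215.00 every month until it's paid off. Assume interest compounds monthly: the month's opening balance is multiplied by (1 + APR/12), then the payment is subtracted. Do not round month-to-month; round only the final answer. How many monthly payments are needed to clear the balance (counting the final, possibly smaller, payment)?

71 payments

Monthly rate r = 21.8%/12 = 1.81667% = 0.0181667.
Recurrence: B ← B·(1+r) − £215.00.
Month 1: interest £154.83; balance after payment £8,462.31.
Month 2: interest £153.73; balance after payment £8,401.04.
Closed form: n = −ln(1 − rB₀/P)/ln(1+r) = −ln(0.27988)/ln(1.01817) ≈ 70.729, so the balance reaches zero during payment 71.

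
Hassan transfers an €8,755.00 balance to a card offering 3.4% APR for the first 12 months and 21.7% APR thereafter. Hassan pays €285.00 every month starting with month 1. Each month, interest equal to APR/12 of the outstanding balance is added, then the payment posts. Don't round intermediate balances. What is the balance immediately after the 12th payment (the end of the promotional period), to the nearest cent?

Promo months 1–12 at r₀ = 3.4%/12 = 0.00283333; months 13+ at r₁ = 21.7%/12 = 0.0180833.
After month 12: iterate B ← B·(1+r₀) − €285.00 for 12 months → €5,583.55.

€5,583.55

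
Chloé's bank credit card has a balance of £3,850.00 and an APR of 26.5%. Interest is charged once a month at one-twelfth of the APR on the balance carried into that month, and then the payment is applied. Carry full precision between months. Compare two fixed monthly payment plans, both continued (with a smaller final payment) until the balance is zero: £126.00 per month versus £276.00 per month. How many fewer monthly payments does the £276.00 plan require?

Monthly rate r = 26.5%/12 = 2.20833% = 0.0220833.
At £126.00/mo: n = ⌈−ln(1 − rB₀/P)/ln(1+r)⌉ = 52 payments (last £53.54); total interest = total paid − £3,850.00 = £2,629.54.
At £276.00/mo: 17 payments (last £237.26); total interest £803.26.
Payments saved = 52 − 17 = 35.

35 fewer payments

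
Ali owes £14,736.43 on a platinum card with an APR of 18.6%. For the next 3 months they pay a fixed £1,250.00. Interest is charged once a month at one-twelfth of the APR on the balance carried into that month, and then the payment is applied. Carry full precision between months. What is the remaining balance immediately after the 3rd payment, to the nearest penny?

Monthly rate r = 18.6%/12 = 1.55% = 0.0155.
Each month: B ← B·(1+r) − £1,250.00.
Month 1: interest £228.41; balance after payment £13,714.84.
Month 2: interest £212.58; balance after payment £12,677.42.
Month 3: interest £196.50; balance after payment £11,623.92.

£11,623.92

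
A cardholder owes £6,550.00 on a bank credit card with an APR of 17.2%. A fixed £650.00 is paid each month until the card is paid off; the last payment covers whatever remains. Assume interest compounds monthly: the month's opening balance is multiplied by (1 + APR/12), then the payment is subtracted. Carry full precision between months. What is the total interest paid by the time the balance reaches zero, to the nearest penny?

Monthly rate r = 17.2%/12 = 1.43333% = 0.0143333.
Payoff takes n = ⌈−ln(1 − rB₀/P)/ln(1+r)⌉ = ⌈10.961⌉ = 11 payments; the last is £624.91.
Total paid = 10·£650.00 + £624.91 = £7,124.91.
Total interest = total paid − principal = £7,124.91 − £6,550.00 = £574.91.

£574.91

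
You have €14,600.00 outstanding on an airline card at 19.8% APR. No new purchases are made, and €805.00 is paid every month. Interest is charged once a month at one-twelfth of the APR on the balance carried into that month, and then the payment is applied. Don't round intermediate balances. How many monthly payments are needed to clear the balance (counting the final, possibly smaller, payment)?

Monthly rate r = 19.8%/12 = 1.65% = 0.0165.
Recurrence: B ← B·(1+r) − €805.00.
Month 1: interest €240.90; balance after payment €14,035.90.
Month 2: interest €231.59; balance after payment €13,462.49.
Closed form: n = −ln(1 − rB₀/P)/ln(1+r) = −ln(0.70075)/ln(1.0165) ≈ 21.729, so the balance reaches zero during payment 22.

22 payments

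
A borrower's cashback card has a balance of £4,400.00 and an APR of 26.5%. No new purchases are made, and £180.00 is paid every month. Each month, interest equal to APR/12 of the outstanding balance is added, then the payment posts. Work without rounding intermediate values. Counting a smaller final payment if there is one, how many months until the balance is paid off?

Monthly rate r = 26.5%/12 = 2.20833% = 0.0220833.
Recurrence: B ← B·(1+r) − £180.00.
Month 1: interest £97.17; balance after payment £4,317.17.
Month 2: interest £95.34; balance after payment £4,232.50.
Closed form: n = −ln(1 − rB₀/P)/ln(1+r) = −ln(0.46019)/ln(1.02208) ≈ 35.532, so the balance reaches zero during payment 36.

36 months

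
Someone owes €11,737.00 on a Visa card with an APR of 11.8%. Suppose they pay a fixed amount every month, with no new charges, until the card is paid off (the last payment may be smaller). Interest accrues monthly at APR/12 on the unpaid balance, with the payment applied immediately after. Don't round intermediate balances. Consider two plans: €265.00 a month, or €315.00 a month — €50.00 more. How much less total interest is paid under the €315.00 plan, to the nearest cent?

€797.00

Monthly rate r = 11.8%/12 = 0.983333% = 0.00983333.
At €265.00/mo: n = ⌈−ln(1 − rB₀/P)/ln(1+r)⌉ = 59 payments (last €117.03); total interest = total paid − €11,737.00 = €3,750.03.
At €315.00/mo: 47 payments (last €200.03); total interest €2,953.03.
Interest saved = €3,750.03 − €2,953.03 = €797.00.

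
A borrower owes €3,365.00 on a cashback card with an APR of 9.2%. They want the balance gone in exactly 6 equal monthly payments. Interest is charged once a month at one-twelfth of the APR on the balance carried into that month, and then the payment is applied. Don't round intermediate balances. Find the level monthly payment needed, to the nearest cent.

€575.98

Monthly rate r = 9.2%/12 = 0.766667% = 0.00766667.
Level-payment amortization: P = B₀·r / (1 − (1+r)^(−n)) = 3365.00·0.00766667 / (1 − 1.00767^(−6)).
Denominator 1 − (1+r)^(−6) = 0.0447904732.
P = 25.7983 / 0.0447904732 ≈ 575.98.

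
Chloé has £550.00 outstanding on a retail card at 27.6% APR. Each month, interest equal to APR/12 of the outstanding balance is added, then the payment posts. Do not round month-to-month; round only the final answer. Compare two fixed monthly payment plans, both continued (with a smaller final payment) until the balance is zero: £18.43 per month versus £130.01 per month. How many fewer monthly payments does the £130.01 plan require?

Monthly rate r = 27.6%/12 = 2.3% = 0.023.
At £18.43/mo: n = ⌈−ln(1 − rB₀/P)/ln(1+r)⌉ = 51 payments (last £18.32); total interest = total paid − £550.00 = £389.82.
At £130.01/mo: 5 payments (last £65.59); total interest £35.63.
Payments saved = 51 − 5 = 46.

46 fewer payments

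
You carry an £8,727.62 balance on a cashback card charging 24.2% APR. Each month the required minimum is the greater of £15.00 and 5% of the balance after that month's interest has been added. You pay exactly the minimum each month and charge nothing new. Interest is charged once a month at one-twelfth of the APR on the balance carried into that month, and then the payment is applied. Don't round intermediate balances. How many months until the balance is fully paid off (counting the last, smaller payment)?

Monthly rate r = 24.2%/12 = 2.01667% = 0.0201667.
While 5% of the post-interest balance exceeds £15.00, each month B ← (B·(1+r))·(1 − 0.05), i.e. B shrinks by the factor (1+r)·0.95 = 0.96916.
This holds for months 1–109. Entering month 110 the balance is £287.03; 5% of the post-interest balance is now below £15.00, so the flat £15.00 minimum applies from here.
From month 110 a fixed £15.00 at rate r clears £287.03 in 25 more payments. Total: 109 + 25 = 134 months.

134 months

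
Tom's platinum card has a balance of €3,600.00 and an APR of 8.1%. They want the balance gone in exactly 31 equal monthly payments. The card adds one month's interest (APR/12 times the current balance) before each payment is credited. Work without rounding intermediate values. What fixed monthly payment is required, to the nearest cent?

€129.09

Monthly rate r = 8.1%/12 = 0.675% = 0.00675.
Level-payment amortization: P = B₀·r / (1 − (1+r)^(−n)) = 3600.00·0.00675 / (1 − 1.00675^(−31)).
Denominator 1 − (1+r)^(−31) = 0.188237073.
P = 24.3 / 0.188237073 ≈ 129.09.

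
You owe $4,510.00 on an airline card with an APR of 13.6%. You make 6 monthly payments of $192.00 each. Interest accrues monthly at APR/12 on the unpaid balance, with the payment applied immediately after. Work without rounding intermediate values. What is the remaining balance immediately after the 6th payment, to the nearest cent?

Monthly rate r = 13.6%/12 = 1.13333% = 0.0113333.
Each month: B ← B·(1+r) − $192.00.
Month 1: interest $51.11; balance after payment $4,369.11.
Month 2: interest $49.52; balance after payment $4,226.63.
Month 3: interest $47.90; balance after payment $4,082.53.
Month 4: interest $46.27; balance after payment $3,936.80.
Month 5: interest $44.62; balance after payment $3,789.42.
Month 6: interest $42.95; balance after payment $3,640.36.

$3,640.36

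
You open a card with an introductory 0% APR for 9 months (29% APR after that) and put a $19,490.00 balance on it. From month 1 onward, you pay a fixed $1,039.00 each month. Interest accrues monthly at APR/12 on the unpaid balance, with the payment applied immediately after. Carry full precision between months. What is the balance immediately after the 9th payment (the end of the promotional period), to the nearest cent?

Promo months 1–9 at r₀ = 0%/12 = 0; months 10+ at r₁ = 29%/12 = 0.0241667.
After month 9 (no interest yet): B = $19,490.00 − 9·$1,039.00 = $10,139.00.

$10,139.00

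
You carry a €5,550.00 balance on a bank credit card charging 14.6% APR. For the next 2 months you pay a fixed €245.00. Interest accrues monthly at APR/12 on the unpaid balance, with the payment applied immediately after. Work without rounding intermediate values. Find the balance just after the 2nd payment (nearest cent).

€5,192.89

Monthly rate r = 14.6%/12 = 1.21667% = 0.0121667.
Each month: B ← B·(1+r) − €245.00.
Month 1: interest €67.52; balance after payment €5,372.52.
Month 2: interest €65.37; balance after payment €5,192.89.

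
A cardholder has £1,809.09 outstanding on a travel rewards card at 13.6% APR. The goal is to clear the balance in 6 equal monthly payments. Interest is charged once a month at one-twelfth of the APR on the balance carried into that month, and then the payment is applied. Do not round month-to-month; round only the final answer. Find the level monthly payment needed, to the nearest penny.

Monthly rate r = 13.6%/12 = 1.13333% = 0.0113333.
Level-payment amortization: P = B₀·r / (1 − (1+r)^(−n)) = 1809.09·0.0113333 / (1 − 1.01133^(−6)).
Denominator 1 − (1+r)^(−6) = 0.0653821535.
P = 20.503 / 0.0653821535 ≈ 313.59.

£313.59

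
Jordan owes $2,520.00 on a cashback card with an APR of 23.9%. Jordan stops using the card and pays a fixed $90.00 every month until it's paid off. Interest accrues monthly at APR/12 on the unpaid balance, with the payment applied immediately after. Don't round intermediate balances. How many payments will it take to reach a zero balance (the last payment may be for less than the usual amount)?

42 payments

Monthly rate r = 23.9%/12 = 1.99167% = 0.0199167.
Recurrence: B ← B·(1+r) − $90.00.
Month 1: interest $50.19; balance after payment $2,480.19.
Month 2: interest $49.40; balance after payment $2,439.59.
Closed form: n = −ln(1 − rB₀/P)/ln(1+r) = −ln(0.44233)/ln(1.01992) ≈ 41.362, so the balance reaches zero during payment 42.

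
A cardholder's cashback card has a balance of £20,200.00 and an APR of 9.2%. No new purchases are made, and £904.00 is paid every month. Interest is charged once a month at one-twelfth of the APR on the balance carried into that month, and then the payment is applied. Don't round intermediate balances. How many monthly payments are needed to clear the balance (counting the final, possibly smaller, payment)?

Monthly rate r = 9.2%/12 = 0.766667% = 0.00766667.
Recurrence: B ← B·(1+r) − £904.00.
Month 1: interest £154.87; balance after payment £19,450.87.
Month 2: interest £149.12; balance after payment £18,695.99.
Closed form: n = −ln(1 − rB₀/P)/ln(1+r) = −ln(0.82869)/ln(1.00767) ≈ 24.604, so the balance reaches zero during payment 25.

25 months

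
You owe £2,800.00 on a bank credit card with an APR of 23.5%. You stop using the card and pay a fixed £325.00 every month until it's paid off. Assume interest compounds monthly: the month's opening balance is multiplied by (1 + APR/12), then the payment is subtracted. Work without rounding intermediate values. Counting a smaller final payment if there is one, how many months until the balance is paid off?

Monthly rate r = 23.5%/12 = 1.95833% = 0.0195833.
Recurrence: B ← B·(1+r) − £325.00.
Month 1: interest £54.83; balance after payment £2,529.83.
Month 2: interest £49.54; balance after payment £2,254.38.
Closed form: n = −ln(1 − rB₀/P)/ln(1+r) = −ln(0.83128)/ln(1.01958) ≈ 9.528, so the balance reaches zero during payment 10.

10 payments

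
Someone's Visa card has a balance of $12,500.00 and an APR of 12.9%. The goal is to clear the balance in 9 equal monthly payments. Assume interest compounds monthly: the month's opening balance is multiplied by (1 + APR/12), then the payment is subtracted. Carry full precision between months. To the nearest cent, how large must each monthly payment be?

$1,464.61

Monthly rate r = 12.9%/12 = 1.075% = 0.01075.
Level-payment amortization: P = B₀·r / (1 − (1+r)^(−n)) = 12500.00·0.01075 / (1 − 1.01075^(−9)).
Denominator 1 − (1+r)^(−9) = 0.0917482361.
P = 134.375 / 0.0917482361 ≈ 1464.61.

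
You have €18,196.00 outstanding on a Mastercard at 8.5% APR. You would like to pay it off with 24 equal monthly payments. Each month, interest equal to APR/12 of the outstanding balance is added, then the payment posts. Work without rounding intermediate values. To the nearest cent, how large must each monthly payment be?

Monthly rate r = 8.5%/12 = 0.708333% = 0.00708333.
Level-payment amortization: P = B₀·r / (1 − (1+r)^(−n)) = 18196.00·0.00708333 / (1 − 1.00708^(−24)).
Denominator 1 − (1+r)^(−24) = 0.155829461.
P = 128.888 / 0.155829461 ≈ 827.11.

€827.11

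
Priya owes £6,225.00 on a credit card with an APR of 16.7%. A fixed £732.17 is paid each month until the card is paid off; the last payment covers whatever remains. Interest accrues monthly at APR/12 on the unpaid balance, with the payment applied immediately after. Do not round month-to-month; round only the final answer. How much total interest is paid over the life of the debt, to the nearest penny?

Monthly rate r = 16.7%/12 = 1.39167% = 0.0139167.
Payoff takes n = ⌈−ln(1 − rB₀/P)/ln(1+r)⌉ = ⌈9.112⌉ = 10 payments; the last is £82.14.
Total paid = 9·£732.17 + £82.14 = £6,671.67.
Total interest = total paid − principal = £6,671.67 − £6,225.00 = £446.67.

£446.67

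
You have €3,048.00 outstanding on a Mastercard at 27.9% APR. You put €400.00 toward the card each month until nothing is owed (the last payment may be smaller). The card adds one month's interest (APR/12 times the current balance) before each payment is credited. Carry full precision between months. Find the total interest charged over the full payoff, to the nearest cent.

€346.83

Monthly rate r = 27.9%/12 = 2.325% = 0.02325.
Payoff takes n = ⌈−ln(1 − rB₀/P)/ln(1+r)⌉ = ⌈8.484⌉ = 9 payments; the last is €194.83.
Total paid = 8·€400.00 + €194.83 = €3,394.83.
Total interest = total paid − principal = €3,394.83 − €3,048.00 = €346.83.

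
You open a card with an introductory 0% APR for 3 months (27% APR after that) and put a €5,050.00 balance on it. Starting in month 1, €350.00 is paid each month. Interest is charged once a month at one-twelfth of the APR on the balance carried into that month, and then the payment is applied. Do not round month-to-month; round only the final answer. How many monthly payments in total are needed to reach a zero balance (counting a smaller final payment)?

Promo months 1–3 at r₀ = 0%/12 = 0; months 4+ at r₁ = 27%/12 = 0.0225.
After month 3 (no interest yet): B = €5,050.00 − 3·€350.00 = €4,000.00.
Then at r₁ with €350.00/mo: n₂ = −ln(1 − r₁·B/P)/ln(1+r₁) ≈ 13.36 → 14 more payments.

17 payments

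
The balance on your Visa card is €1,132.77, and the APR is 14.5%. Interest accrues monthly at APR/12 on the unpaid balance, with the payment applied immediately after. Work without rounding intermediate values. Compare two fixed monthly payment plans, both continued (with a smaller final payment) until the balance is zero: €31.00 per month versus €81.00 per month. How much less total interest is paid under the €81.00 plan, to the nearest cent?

€255.20

Monthly rate r = 14.5%/12 = 1.20833% = 0.0120833.
At €31.00/mo: n = ⌈−ln(1 − rB₀/P)/ln(1+r)⌉ = 49 payments (last €15.64); total interest = total paid − €1,132.77 = €370.87.
At €81.00/mo: 16 payments (last €33.44); total interest €115.67.
Interest saved = €370.87 − €115.67 = €255.20.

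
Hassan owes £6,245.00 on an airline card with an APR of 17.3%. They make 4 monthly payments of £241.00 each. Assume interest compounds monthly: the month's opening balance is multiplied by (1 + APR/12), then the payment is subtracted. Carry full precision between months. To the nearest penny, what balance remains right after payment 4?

£5,627.94

Monthly rate r = 17.3%/12 = 1.44167% = 0.0144167.
Each month: B ← B·(1+r) − £241.00.
Month 1: interest £90.03; balance after payment £6,094.03.
Month 2: interest £87.86; balance after payment £5,940.89.
Month 3: interest £85.65; balance after payment £5,785.54.
Month 4: interest £83.41; balance after payment £5,627.94.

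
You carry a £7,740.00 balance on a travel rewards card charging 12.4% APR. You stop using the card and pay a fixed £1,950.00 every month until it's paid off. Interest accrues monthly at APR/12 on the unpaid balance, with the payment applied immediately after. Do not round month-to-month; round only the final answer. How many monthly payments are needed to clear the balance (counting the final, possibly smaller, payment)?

5 payments

Monthly rate r = 12.4%/12 = 1.03333% = 0.0103333.
Recurrence: B ← B·(1+r) − £1,950.00.
Month 1: interest £79.98; balance after payment £5,869.98.
Month 2: interest £60.66; balance after payment £3,980.64.
Month 3: interest £41.13; balance after payment £2,071.77.
Month 4: interest £21.41; balance after payment £143.18.
Month 5: interest £1.48; balance after payment £0.00.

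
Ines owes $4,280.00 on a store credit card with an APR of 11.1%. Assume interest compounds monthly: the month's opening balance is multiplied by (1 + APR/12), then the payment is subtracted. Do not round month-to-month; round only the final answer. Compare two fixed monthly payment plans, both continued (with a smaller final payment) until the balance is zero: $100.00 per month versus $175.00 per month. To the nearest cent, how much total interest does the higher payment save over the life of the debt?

Monthly rate r = 11.1%/12 = 0.925% = 0.00925.
At $100.00/mo: n = ⌈−ln(1 − rB₀/P)/ln(1+r)⌉ = 55 payments (last $74.07); total interest = total paid − $4,280.00 = $1,194.07.
At $175.00/mo: 28 payments (last $149.81); total interest $594.81.
Interest saved = $1,194.07 − $594.81 = $599.26.

$599.26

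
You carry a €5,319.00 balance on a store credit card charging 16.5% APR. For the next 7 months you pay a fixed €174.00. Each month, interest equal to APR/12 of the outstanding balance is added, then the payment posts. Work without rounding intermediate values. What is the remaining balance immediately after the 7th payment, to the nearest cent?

Monthly rate r = 16.5%/12 = 1.375% = 0.01375.
Each month: B ← B·(1+r) − €174.00.
Month 1: interest €73.14; balance after payment €5,218.14.
Month 2: interest €71.75; balance after payment €5,115.89.
Month 3: interest €70.34; balance after payment €5,012.23.
Month 4: interest €68.92; balance after payment €4,907.15.
Month 5: interest €67.47; balance after payment €4,800.62.
Month 6: interest €66.01; balance after payment €4,692.63.
Month 7: interest €64.52; balance after payment €4,583.15.

€4,583.15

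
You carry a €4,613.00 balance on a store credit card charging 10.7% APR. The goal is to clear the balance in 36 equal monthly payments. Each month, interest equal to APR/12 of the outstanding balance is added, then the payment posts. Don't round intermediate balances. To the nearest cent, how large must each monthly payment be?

Monthly rate r = 10.7%/12 = 0.891667% = 0.00891667.
Level-payment amortization: P = B₀·r / (1 − (1+r)^(−n)) = 4613.00·0.00891667 / (1 − 1.00892^(−36)).
Denominator 1 − (1+r)^(−36) = 0.273543974.
P = 41.1326 / 0.273543974 ≈ 150.37.

€150.37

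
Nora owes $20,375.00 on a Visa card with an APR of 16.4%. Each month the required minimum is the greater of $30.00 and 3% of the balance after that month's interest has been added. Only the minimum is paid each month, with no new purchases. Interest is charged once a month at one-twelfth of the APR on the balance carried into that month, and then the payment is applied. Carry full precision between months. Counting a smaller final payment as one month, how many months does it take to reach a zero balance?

Monthly rate r = 16.4%/12 = 1.36667% = 0.0136667.
While 3% of the post-interest balance exceeds $30.00, each month B ← (B·(1+r))·(1 − 0.03), i.e. B shrinks by the factor (1+r)·0.97 = 0.98326.
This holds for months 1–180. Entering month 181 the balance is $975.30; 3% of the post-interest balance is now below $30.00, so the flat $30.00 minimum applies from here.
From month 181 a fixed $30.00 at rate r clears $975.30 in 44 more payments. Total: 180 + 44 = 224 months.

224 months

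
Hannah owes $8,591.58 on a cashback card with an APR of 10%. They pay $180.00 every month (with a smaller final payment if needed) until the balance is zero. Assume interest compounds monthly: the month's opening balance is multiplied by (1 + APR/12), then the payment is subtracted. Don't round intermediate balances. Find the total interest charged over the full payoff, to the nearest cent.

$2,407.35

Monthly rate r = 10%/12 = 0.833333% = 0.00833333.
Payoff takes n = ⌈−ln(1 − rB₀/P)/ln(1+r)⌉ = ⌈61.105⌉ = 62 payments; the last is $18.93.
Total paid = 61·$180.00 + $18.93 = $10,998.93.
Total interest = total paid − principal = $10,998.93 − $8,591.58 = $2,407.35.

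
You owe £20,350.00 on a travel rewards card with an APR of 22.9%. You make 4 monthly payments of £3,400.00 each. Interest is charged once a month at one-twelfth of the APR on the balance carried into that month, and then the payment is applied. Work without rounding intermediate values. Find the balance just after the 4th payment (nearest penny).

Monthly rate r = 22.9%/12 = 1.90833% = 0.0190833.
Each month: B ← B·(1+r) − £3,400.00.
Month 1: interest £388.35; balance after payment £17,338.35.
Month 2: interest £330.87; balance after payment £14,269.22.
Month 3: interest £272.30; balance after payment £11,141.52.
Month 4: interest £212.62; balance after payment £7,954.14.

£7,954.14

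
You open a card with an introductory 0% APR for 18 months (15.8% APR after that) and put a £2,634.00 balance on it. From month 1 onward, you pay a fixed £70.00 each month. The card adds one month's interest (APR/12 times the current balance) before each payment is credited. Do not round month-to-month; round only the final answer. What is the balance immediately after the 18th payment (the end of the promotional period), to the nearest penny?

Promo months 1–18 at r₀ = 0%/12 = 0; months 19+ at r₁ = 15.8%/12 = 0.0131667.
After month 18 (no interest yet): B = £2,634.00 − 18·£70.00 = £1,374.00.

£1,374.00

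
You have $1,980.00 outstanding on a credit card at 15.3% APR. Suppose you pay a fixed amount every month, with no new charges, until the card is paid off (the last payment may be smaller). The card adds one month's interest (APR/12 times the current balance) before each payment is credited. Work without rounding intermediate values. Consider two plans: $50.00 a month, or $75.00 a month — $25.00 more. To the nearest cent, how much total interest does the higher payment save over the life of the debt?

Monthly rate r = 15.3%/12 = 1.275% = 0.01275.
At $50.00/mo: n = ⌈−ln(1 − rB₀/P)/ln(1+r)⌉ = 56 payments (last $24.46); total interest = total paid − $1,980.00 = $794.46.
At $75.00/mo: 33 payments (last $29.45); total interest $449.45.
Interest saved = $794.46 − $449.45 = $345.01.

$345.01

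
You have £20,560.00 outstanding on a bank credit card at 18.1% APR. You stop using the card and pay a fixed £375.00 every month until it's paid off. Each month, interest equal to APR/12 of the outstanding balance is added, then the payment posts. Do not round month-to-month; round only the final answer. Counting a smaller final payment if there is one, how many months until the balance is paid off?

Monthly rate r = 18.1%/12 = 1.50833% = 0.0150833.
Recurrence: B ← B·(1+r) − £375.00.
Month 1: interest £310.11; balance after payment £20,495.11.
Month 2: interest £309.13; balance after payment £20,429.25.
Closed form: n = −ln(1 − rB₀/P)/ln(1+r) = −ln(0.17303)/ln(1.01508) ≈ 117.181, so the balance reaches zero during payment 118.

118 months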